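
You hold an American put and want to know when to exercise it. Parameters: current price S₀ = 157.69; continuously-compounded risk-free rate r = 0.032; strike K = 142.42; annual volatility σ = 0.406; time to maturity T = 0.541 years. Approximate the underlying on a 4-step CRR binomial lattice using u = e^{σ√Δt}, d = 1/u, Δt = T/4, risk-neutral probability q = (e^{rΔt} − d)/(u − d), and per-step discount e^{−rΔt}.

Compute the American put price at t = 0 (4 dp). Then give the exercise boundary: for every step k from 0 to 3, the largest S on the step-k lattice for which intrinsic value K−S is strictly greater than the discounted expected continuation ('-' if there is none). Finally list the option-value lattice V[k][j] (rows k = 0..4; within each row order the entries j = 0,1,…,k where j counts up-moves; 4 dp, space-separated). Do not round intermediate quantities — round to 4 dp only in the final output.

price = 10.9908
boundary = - - - 100.7553
tree:
10.9908
17.8394 3.5880
27.9797 6.8929 0.0000
41.6647 13.2420 0.0000 0.0000
55.6394 25.4395 0.0000 0.0000 0.0000

params: Δt=0.13525 u=1.16104 d=0.86130 q=0.47721 e^(-rΔt)=0.99568
t_4 payoffs: 55.6394 25.4395 0.0000 0.0000 0.0000
t_3: node(3,0) S=100.7553 payoff=41.6647 vs cont=41.0496 → 41.6647 [stop]  node(3,1) S=135.8185 payoff=6.6015 vs cont=13.2420 → 13.2420 [wait]  node(3,2) S=183.0836 payoff=0.0000 vs cont=0.0000 → 0.0000 [wait]  node(3,3) S=246.7972 payoff=0.0000 vs cont=0.0000 → 0.0000 [wait]  ⇒ S*(3)=100.7553
t_2: node(2,0) S=116.9805 payoff=25.4395 vs cont=27.9797 → 27.9797 [wait]  node(2,1) S=157.6900 payoff=0.0000 vs cont=6.8929 → 6.8929 [wait]  node(2,2) S=212.5665 payoff=0.0000 vs cont=0.0000 → 0.0000 [wait]  ⇒ S*(2)=-
t_1: node(1,0) S=135.8185 payoff=6.6015 vs cont=17.8394 → 17.8394 [wait]  node(1,1) S=183.0836 payoff=0.0000 vs cont=3.5880 → 3.5880 [wait]  ⇒ S*(1)=-
t_0: node(0,0) S=157.6900 payoff=0.0000 vs cont=10.9908 → 10.9908 [wait]  ⇒ S*(0)=-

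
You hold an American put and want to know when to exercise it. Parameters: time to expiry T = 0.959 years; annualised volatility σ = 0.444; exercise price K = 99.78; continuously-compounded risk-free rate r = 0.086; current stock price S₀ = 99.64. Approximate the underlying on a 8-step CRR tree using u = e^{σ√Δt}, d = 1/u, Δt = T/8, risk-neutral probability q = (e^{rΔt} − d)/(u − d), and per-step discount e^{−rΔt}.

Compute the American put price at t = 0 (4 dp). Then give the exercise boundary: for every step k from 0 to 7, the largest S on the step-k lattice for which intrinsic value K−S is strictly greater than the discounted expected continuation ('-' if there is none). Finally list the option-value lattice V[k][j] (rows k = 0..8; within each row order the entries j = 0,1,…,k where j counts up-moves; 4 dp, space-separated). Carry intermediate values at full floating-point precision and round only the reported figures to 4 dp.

price = 13.5806
boundary = - - - 62.8271 53.8746 62.8271 73.2671 85.4420
tree:
13.5806
19.6214 7.7074
27.4347 12.0677 3.4242
36.9529 18.3067 5.9606 0.9104
45.9054 26.6834 10.1512 1.8137 0.0087
53.5821 36.9529 16.7738 3.6131 0.0175 0.0000
60.1650 45.9054 26.5129 7.1976 0.0349 0.0000 0.0000
65.8099 53.5821 36.9529 14.3380 0.0699 0.0000 0.0000 0.0000
70.6504 60.1650 45.9054 26.5129 0.1400 0.0000 0.0000 0.0000 0.0000

params: Δt=0.11987 u=1.16617 d=0.85751 q=0.49522 e^(-rΔt)=0.98974
t_8 payoffs: 70.6504 60.1650 45.9054 26.5129 0.1400 0.0000 0.0000 0.0000 0.0000
t_7: node(7,0) S=33.9701 payoff=65.8099 vs cont=64.7865 → 65.8099 [stop]  node(7,1) S=46.1979 payoff=53.5821 vs cont=52.5588 → 53.5821 [stop]  node(7,2) S=62.8271 payoff=36.9529 vs cont=35.9296 → 36.9529 [stop]  node(7,3) S=85.4420 payoff=14.3380 vs cont=13.3146 → 14.3380 [stop]  node(7,4) S=116.1973 payoff=0.0000 vs cont=0.0699 → 0.0699 [wait]  node(7,5) S=158.0232 payoff=0.0000 vs cont=0.0000 → 0.0000 [wait]  node(7,6) S=214.9045 payoff=0.0000 vs cont=0.0000 → 0.0000 [wait]  node(7,7) S=292.2605 payoff=0.0000 vs cont=0.0000 → 0.0000 [wait]  ⇒ S*(7)=85.4420
t_6: node(6,0) S=39.6150 payoff=60.1650 vs cont=59.1416 → 60.1650 [stop]  node(6,1) S=53.8746 payoff=45.9054 vs cont=44.8820 → 45.9054 [stop]  node(6,2) S=73.2671 payoff=26.5129 vs cont=25.4895 → 26.5129 [stop]  node(6,3) S=99.6400 payoff=0.1400 vs cont=7.1976 → 7.1976 [wait]  node(6,4) S=135.5060 payoff=0.0000 vs cont=0.0349 → 0.0349 [wait]  node(6,5) S=184.2821 payoff=0.0000 vs cont=0.0000 → 0.0000 [wait]  node(6,6) S=250.6154 payoff=0.0000 vs cont=0.0000 → 0.0000 [wait]  ⇒ S*(6)=73.2671
t_5: node(5,0) S=46.1979 payoff=53.5821 vs cont=52.5588 → 53.5821 [stop]  node(5,1) S=62.8271 payoff=36.9529 vs cont=35.9296 → 36.9529 [stop]  node(5,2) S=85.4420 payoff=14.3380 vs cont=16.7738 → 16.7738 [wait]  node(5,3) S=116.1973 payoff=0.0000 vs cont=3.6131 → 3.6131 [wait]  node(5,4) S=158.0232 payoff=0.0000 vs cont=0.0175 → 0.0175 [wait]  node(5,5) S=214.9045 payoff=0.0000 vs cont=0.0000 → 0.0000 [wait]  ⇒ S*(5)=62.8271
t_4: node(4,0) S=53.8746 payoff=45.9054 vs cont=44.8820 → 45.9054 [stop]  node(4,1) S=73.2671 payoff=26.5129 vs cont=26.6834 → 26.6834 [wait]  node(4,2) S=99.6400 payoff=0.1400 vs cont=10.1512 → 10.1512 [wait]  node(4,3) S=135.5060 payoff=0.0000 vs cont=1.8137 → 1.8137 [wait]  node(4,4) S=184.2821 payoff=0.0000 vs cont=0.0087 → 0.0087 [wait]  ⇒ S*(4)=53.8746
t_3: node(3,0) S=62.8271 payoff=36.9529 vs cont=36.0132 → 36.9529 [stop]  node(3,1) S=85.4420 payoff=14.3380 vs cont=18.3067 → 18.3067 [wait]  node(3,2) S=116.1973 payoff=0.0000 vs cont=5.9606 → 5.9606 [wait]  node(3,3) S=158.0232 payoff=0.0000 vs cont=0.9104 → 0.9104 [wait]  ⇒ S*(3)=62.8271
t_2: node(2,0) S=73.2671 payoff=26.5129 vs cont=27.4347 → 27.4347 [wait]  node(2,1) S=99.6400 payoff=0.1400 vs cont=12.0677 → 12.0677 [wait]  node(2,2) S=135.5060 payoff=0.0000 vs cont=3.4242 → 3.4242 [wait]  ⇒ S*(2)=-
t_1: node(1,0) S=85.4420 payoff=14.3380 vs cont=19.6214 → 19.6214 [wait]  node(1,1) S=116.1973 payoff=0.0000 vs cont=7.7074 → 7.7074 [wait]  ⇒ S*(1)=-
t_0: node(0,0) S=99.6400 payoff=0.1400 vs cont=13.5806 → 13.5806 [wait]  ⇒ S*(0)=-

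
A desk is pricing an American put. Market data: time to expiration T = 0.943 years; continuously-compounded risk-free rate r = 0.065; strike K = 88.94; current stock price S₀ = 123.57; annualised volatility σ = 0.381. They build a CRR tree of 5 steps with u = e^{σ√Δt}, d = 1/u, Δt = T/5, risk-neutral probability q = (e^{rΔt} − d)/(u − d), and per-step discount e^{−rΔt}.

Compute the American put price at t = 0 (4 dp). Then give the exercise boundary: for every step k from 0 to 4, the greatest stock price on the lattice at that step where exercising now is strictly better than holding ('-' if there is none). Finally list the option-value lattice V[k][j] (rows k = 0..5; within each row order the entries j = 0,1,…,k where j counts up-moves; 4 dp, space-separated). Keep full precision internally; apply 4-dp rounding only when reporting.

price = 3.2032
boundary = - - - - 63.7496
tree:
3.2032
5.6018 0.8440
9.5813 1.6947 0.0000
15.8920 3.4028 0.0000 0.0000
25.1904 6.8326 0.0000 0.0000 0.0000
34.9120 13.7194 0.0000 0.0000 0.0000 0.0000

params: Δt=0.18860 u=1.17994 d=0.84750 q=0.49583 e^(-rΔt)=0.98782
t_5 payoffs: 34.9120 13.7194 0.0000 0.0000 0.0000 0.0000
t_4: node(4,0) S=63.7496 payoff=25.1904 vs cont=24.1067 → 25.1904 [stop]  node(4,1) S=88.7555 payoff=0.1845 vs cont=6.8326 → 6.8326 [wait]  node(4,2) S=123.5700 payoff=0.0000 vs cont=0.0000 → 0.0000 [wait]  node(4,3) S=172.0405 payoff=0.0000 vs cont=0.0000 → 0.0000 [wait]  node(4,4) S=239.5236 payoff=0.0000 vs cont=0.0000 → 0.0000 [wait]  ⇒ S*(4)=63.7496
t_3: node(3,0) S=75.2206 payoff=13.7194 vs cont=15.8920 → 15.8920 [wait]  node(3,1) S=104.7259 payoff=0.0000 vs cont=3.4028 → 3.4028 [wait]  node(3,2) S=145.8048 payoff=0.0000 vs cont=0.0000 → 0.0000 [wait]  node(3,3) S=202.9970 payoff=0.0000 vs cont=0.0000 → 0.0000 [wait]  ⇒ S*(3)=-
t_2: node(2,0) S=88.7555 payoff=0.1845 vs cont=9.5813 → 9.5813 [wait]  node(2,1) S=123.5700 payoff=0.0000 vs cont=1.6947 → 1.6947 [wait]  node(2,2) S=172.0405 payoff=0.0000 vs cont=0.0000 → 0.0000 [wait]  ⇒ S*(2)=-
t_1: node(1,0) S=104.7259 payoff=0.0000 vs cont=5.6018 → 5.6018 [wait]  node(1,1) S=145.8048 payoff=0.0000 vs cont=0.8440 → 0.8440 [wait]  ⇒ S*(1)=-
t_0: node(0,0) S=123.5700 payoff=0.0000 vs cont=3.2032 → 3.2032 [wait]  ⇒ S*(0)=-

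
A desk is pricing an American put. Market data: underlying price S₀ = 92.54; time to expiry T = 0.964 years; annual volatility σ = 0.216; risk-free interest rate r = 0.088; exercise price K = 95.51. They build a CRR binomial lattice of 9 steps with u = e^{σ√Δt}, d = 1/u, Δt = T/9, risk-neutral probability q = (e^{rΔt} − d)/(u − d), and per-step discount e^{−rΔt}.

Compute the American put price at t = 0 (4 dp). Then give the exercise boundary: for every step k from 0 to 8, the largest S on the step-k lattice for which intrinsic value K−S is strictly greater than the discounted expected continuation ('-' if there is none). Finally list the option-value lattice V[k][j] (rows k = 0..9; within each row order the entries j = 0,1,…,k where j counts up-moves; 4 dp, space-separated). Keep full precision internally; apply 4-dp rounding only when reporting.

Δt=0.10711, u=1.07325, d=0.93175, q=0.54926, disc=e^(-rΔt)=0.99062
k=9 terminal: V=max(K-S,0) → 46.5300 39.0916 30.5234 20.6541 9.2860 0.0000 0.0000 0.0000 0.0000 0.0000
k=8: j=0 S=52.5678 intr=42.9422 cont=42.0462 V=42.9422[EX]; j=1 S=60.5511 intr=34.9589 cont=34.0628 V=34.9589[EX]; j=2 S=69.7469 intr=25.7631 cont=24.8671 V=25.7631[EX]; j=3 S=80.3391 intr=15.1709 cont=14.2748 V=15.1709[EX]; j=4 S=92.5400 intr=2.9700 cont=4.1463 V=4.1463[hold]; j=5 S=106.5938 intr=0.0000 cont=0.0000 V=0.0000[hold]; j=6 S=122.7819 intr=0.0000 cont=0.0000 V=0.0000[hold]; j=7 S=141.4284 intr=0.0000 cont=0.0000 V=0.0000[hold]; j=8 S=162.9068 intr=0.0000 cont=0.0000 V=0.0000[hold]  S*(8)=80.3391
k=7: j=0 S=56.4184 intr=39.0916 cont=38.1955 V=39.0916[EX]; j=1 S=64.9866 intr=30.5234 cont=29.6274 V=30.5234[EX]; j=2 S=74.8559 intr=20.6541 cont=19.7581 V=20.6541[EX]; j=3 S=86.2240 intr=9.2860 cont=9.0300 V=9.2860[EX]; j=4 S=99.3186 intr=0.0000 cont=1.8514 V=1.8514[hold]; j=5 S=114.4019 intr=0.0000 cont=0.0000 V=0.0000[hold]; j=6 S=131.7757 intr=0.0000 cont=0.0000 V=0.0000[hold]; j=7 S=151.7882 intr=0.0000 cont=0.0000 V=0.0000[hold]  S*(7)=86.2240
k=6: j=0 S=60.5511 intr=34.9589 cont=34.0628 V=34.9589[EX]; j=1 S=69.7469 intr=25.7631 cont=24.8671 V=25.7631[EX]; j=2 S=80.3391 intr=15.1709 cont=14.2748 V=15.1709[EX]; j=3 S=92.5400 intr=2.9700 cont=5.1536 V=5.1536[hold]; j=4 S=106.5938 intr=0.0000 cont=0.8266 V=0.8266[hold]; j=5 S=122.7819 intr=0.0000 cont=0.0000 V=0.0000[hold]; j=6 S=141.4284 intr=0.0000 cont=0.0000 V=0.0000[hold]  S*(6)=80.3391
k=5: j=0 S=64.9866 intr=30.5234 cont=29.6274 V=30.5234[EX]; j=1 S=74.8559 intr=20.6541 cont=19.7581 V=20.6541[EX]; j=2 S=86.2240 intr=9.2860 cont=9.5781 V=9.5781[hold]; j=3 S=99.3186 intr=0.0000 cont=2.7509 V=2.7509[hold]; j=4 S=114.4019 intr=0.0000 cont=0.3691 V=0.3691[hold]; j=5 S=131.7757 intr=0.0000 cont=0.0000 V=0.0000[hold]  S*(5)=74.8559
k=4: j=0 S=69.7469 intr=25.7631 cont=24.8671 V=25.7631[EX]; j=1 S=80.3391 intr=15.1709 cont=14.4338 V=15.1709[EX]; j=2 S=92.5400 intr=2.9700 cont=5.7735 V=5.7735[hold]; j=3 S=106.5938 intr=0.0000 cont=1.4291 V=1.4291[hold]; j=4 S=122.7819 intr=0.0000 cont=0.1648 V=0.1648[hold]  S*(4)=80.3391
k=3: j=0 S=74.8559 intr=20.6541 cont=19.7581 V=20.6541[EX]; j=1 S=86.2240 intr=9.2860 cont=9.9154 V=9.9154[hold]; j=2 S=99.3186 intr=0.0000 cont=3.3555 V=3.3555[hold]; j=3 S=114.4019 intr=0.0000 cont=0.7278 V=0.7278[hold]  S*(3)=74.8559
k=2: j=0 S=80.3391 intr=15.1709 cont=14.6173 V=15.1709[EX]; j=1 S=92.5400 intr=2.9700 cont=6.2531 V=6.2531[hold]; j=2 S=106.5938 intr=0.0000 cont=1.8943 V=1.8943[hold]  S*(2)=80.3391
k=1: j=0 S=86.2240 intr=9.2860 cont=10.1763 V=10.1763[hold]; j=1 S=99.3186 intr=0.0000 cont=3.8228 V=3.8228[hold]  S*(1)=-
k=0: j=0 S=92.5400 intr=2.9700 cont=6.6238 V=6.6238[hold]  S*(0)=-

price = 6.6238
boundary = - - 80.3391 74.8559 80.3391 74.8559 80.3391 86.2240 80.3391
tree:
6.6238
10.1763 3.8228
15.1709 6.2531 1.8943
20.6541 9.9154 3.3555 0.7278
25.7631 15.1709 5.7735 1.4291 0.1648
30.5234 20.6541 9.5781 2.7509 0.3691 0.0000
34.9589 25.7631 15.1709 5.1536 0.8266 0.0000 0.0000
39.0916 30.5234 20.6541 9.2860 1.8514 0.0000 0.0000 0.0000
42.9422 34.9589 25.7631 15.1709 4.1463 0.0000 0.0000 0.0000 0.0000
46.5300 39.0916 30.5234 20.6541 9.2860 0.0000 0.0000 0.0000 0.0000 0.0000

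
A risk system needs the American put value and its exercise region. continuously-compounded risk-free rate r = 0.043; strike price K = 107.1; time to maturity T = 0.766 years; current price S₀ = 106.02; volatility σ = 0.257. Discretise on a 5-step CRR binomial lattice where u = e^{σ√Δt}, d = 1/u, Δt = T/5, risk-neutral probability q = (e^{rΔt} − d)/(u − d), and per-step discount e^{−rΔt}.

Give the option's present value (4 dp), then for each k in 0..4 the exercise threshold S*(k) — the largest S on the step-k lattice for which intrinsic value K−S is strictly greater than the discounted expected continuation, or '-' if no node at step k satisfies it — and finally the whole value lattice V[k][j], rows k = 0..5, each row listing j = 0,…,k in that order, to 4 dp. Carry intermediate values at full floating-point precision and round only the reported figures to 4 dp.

price = 8.9735
boundary = - - - 78.4022 86.6992
tree:
8.9735
13.8367 4.3741
20.4648 7.5889 1.3134
28.6978 12.7471 2.6854 0.0000
36.2007 20.4008 5.4906 0.0000 0.0000
42.9856 28.6978 11.2259 0.0000 0.0000 0.0000

params: Δt=0.15320 u=1.10583 d=0.90430 q=0.50767 e^(-rΔt)=0.99343
t_5 payoffs: 42.9856 28.6978 11.2259 0.0000 0.0000 0.0000
t_4: node(4,0) S=70.8993 payoff=36.2007 vs cont=35.4975 → 36.2007 [stop]  node(4,1) S=86.6992 payoff=20.4008 vs cont=19.6976 → 20.4008 [stop]  node(4,2) S=106.0200 payoff=1.0800 vs cont=5.4906 → 5.4906 [wait]  node(4,3) S=129.6465 payoff=0.0000 vs cont=0.0000 → 0.0000 [wait]  node(4,4) S=158.5381 payoff=0.0000 vs cont=0.0000 → 0.0000 [wait]  ⇒ S*(4)=86.6992
t_3: node(3,0) S=78.4022 payoff=28.6978 vs cont=27.9946 → 28.6978 [stop]  node(3,1) S=95.8741 payoff=11.2259 vs cont=12.7471 → 12.7471 [wait]  node(3,2) S=117.2396 payoff=0.0000 vs cont=2.6854 → 2.6854 [wait]  node(3,3) S=143.3663 payoff=0.0000 vs cont=0.0000 → 0.0000 [wait]  ⇒ S*(3)=78.4022
t_2: node(2,0) S=86.6992 payoff=20.4008 vs cont=20.4648 → 20.4648 [wait]  node(2,1) S=106.0200 payoff=1.0800 vs cont=7.5889 → 7.5889 [wait]  node(2,2) S=129.6465 payoff=0.0000 vs cont=1.3134 → 1.3134 [wait]  ⇒ S*(2)=-
t_1: node(1,0) S=95.8741 payoff=11.2259 vs cont=13.8367 → 13.8367 [wait]  node(1,1) S=117.2396 payoff=0.0000 vs cont=4.3741 → 4.3741 [wait]  ⇒ S*(1)=-
t_0: node(0,0) S=106.0200 payoff=1.0800 vs cont=8.9735 → 8.9735 [wait]  ⇒ S*(0)=-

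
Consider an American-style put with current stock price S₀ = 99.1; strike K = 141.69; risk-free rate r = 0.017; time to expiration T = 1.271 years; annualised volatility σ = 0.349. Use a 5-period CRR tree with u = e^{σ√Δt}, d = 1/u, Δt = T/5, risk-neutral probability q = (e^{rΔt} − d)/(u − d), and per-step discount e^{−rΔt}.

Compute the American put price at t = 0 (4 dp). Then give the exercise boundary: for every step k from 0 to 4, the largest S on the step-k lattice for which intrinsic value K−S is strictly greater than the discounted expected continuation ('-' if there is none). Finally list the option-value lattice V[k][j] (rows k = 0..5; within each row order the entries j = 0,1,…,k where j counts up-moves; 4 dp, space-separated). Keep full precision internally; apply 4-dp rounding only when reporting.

params: Δt=0.25420 u=1.19239 d=0.83865 q=0.46837 e^(-rΔt)=0.99569
t_5 payoffs: 100.5767 83.2354 58.5796 23.5242 0.0000 0.0000
t_4: node(4,0) S=49.0231 payoff=92.6669 vs cont=92.0560 → 92.6669 [stop]  node(4,1) S=69.7007 payoff=71.9893 vs cont=71.3783 → 71.9893 [stop]  node(4,2) S=99.1000 payoff=42.5900 vs cont=41.9790 → 42.5900 [stop]  node(4,3) S=140.8998 payoff=0.7902 vs cont=12.4523 → 12.4523 [wait]  node(4,4) S=200.3304 payoff=0.0000 vs cont=0.0000 → 0.0000 [wait]  ⇒ S*(4)=99.1000
t_3: node(3,0) S=58.4546 payoff=83.2354 vs cont=82.6244 → 83.2354 [stop]  node(3,1) S=83.1104 payoff=58.5796 vs cont=57.9686 → 58.5796 [stop]  node(3,2) S=118.1658 payoff=23.5242 vs cont=28.3517 → 28.3517 [wait]  node(3,3) S=168.0075 payoff=0.0000 vs cont=6.5915 → 6.5915 [wait]  ⇒ S*(3)=83.1104
t_2: node(2,0) S=69.7007 payoff=71.9893 vs cont=71.3783 → 71.9893 [stop]  node(2,1) S=99.1000 payoff=42.5900 vs cont=44.2304 → 44.2304 [wait]  node(2,2) S=140.8998 payoff=0.7902 vs cont=18.0817 → 18.0817 [wait]  ⇒ S*(2)=69.7007
t_1: node(1,0) S=83.1104 payoff=58.5796 vs cont=58.7336 → 58.7336 [wait]  node(1,1) S=118.1658 payoff=23.5242 vs cont=31.8453 → 31.8453 [wait]  ⇒ S*(1)=-
t_0: node(0,0) S=99.1000 payoff=42.5900 vs cont=45.9411 → 45.9411 [wait]  ⇒ S*(0)=-

price = 45.9411
boundary = - - 69.7007 83.1104 99.1000
tree:
45.9411
58.7336 31.8453
71.9893 44.2304 18.0817
83.2354 58.5796 28.3517 6.5915
92.6669 71.9893 42.5900 12.4523 0.0000
100.5767 83.2354 58.5796 23.5242 0.0000 0.0000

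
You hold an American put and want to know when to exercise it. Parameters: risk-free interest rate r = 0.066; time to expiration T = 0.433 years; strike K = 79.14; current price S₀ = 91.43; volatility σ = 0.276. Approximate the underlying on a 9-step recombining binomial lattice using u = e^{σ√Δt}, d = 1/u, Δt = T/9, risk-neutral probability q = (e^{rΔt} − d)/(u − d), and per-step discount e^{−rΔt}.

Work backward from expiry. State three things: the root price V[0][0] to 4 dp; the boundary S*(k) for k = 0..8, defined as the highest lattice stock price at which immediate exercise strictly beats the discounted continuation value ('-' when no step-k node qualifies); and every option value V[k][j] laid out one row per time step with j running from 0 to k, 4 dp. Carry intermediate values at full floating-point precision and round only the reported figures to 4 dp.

Δt=0.04811, u=1.06241, d=0.94126, q=0.51112, disc=e^(-rΔt)=0.99683
k=9 terminal: V=max(K-S,0) → 26.1169 19.2922 11.5891 2.8945 0.0000 0.0000 0.0000 0.0000 0.0000 0.0000
k=8: j=0 S=56.3322 intr=22.8078 cont=22.5569 V=22.8078[EX]; j=1 S=63.5828 intr=15.5572 cont=15.3063 V=15.5572[EX]; j=2 S=71.7666 intr=7.3734 cont=7.1225 V=7.3734[EX]; j=3 S=81.0038 intr=0.0000 cont=1.4106 V=1.4106[hold]; j=4 S=91.4300 intr=0.0000 cont=0.0000 V=0.0000[hold]; j=5 S=103.1981 intr=0.0000 cont=0.0000 V=0.0000[hold]; j=6 S=116.4809 intr=0.0000 cont=0.0000 V=0.0000[hold]; j=7 S=131.4734 intr=0.0000 cont=0.0000 V=0.0000[hold]; j=8 S=148.3956 intr=0.0000 cont=0.0000 V=0.0000[hold]  S*(8)=71.7666
k=7: j=0 S=59.8478 intr=19.2922 cont=19.0413 V=19.2922[EX]; j=1 S=67.5509 intr=11.5891 cont=11.3382 V=11.5891[EX]; j=2 S=76.2455 intr=2.8945 cont=4.3119 V=4.3119[hold]; j=3 S=86.0592 intr=0.0000 cont=0.6874 V=0.6874[hold]; j=4 S=97.1360 intr=0.0000 cont=0.0000 V=0.0000[hold]; j=5 S=109.6386 intr=0.0000 cont=0.0000 V=0.0000[hold]; j=6 S=123.7504 intr=0.0000 cont=0.0000 V=0.0000[hold]; j=7 S=139.6785 intr=0.0000 cont=0.0000 V=0.0000[hold]  S*(7)=67.5509
k=6: j=0 S=63.5828 intr=15.5572 cont=15.3063 V=15.5572[EX]; j=1 S=71.7666 intr=7.3734 cont=7.8447 V=7.8447[hold]; j=2 S=81.0038 intr=0.0000 cont=2.4516 V=2.4516[hold]; j=3 S=91.4300 intr=0.0000 cont=0.3350 V=0.3350[hold]; j=4 S=103.1981 intr=0.0000 cont=0.0000 V=0.0000[hold]; j=5 S=116.4809 intr=0.0000 cont=0.0000 V=0.0000[hold]; j=6 S=131.4734 intr=0.0000 cont=0.0000 V=0.0000[hold]  S*(6)=63.5828
k=5: j=0 S=67.5509 intr=11.5891 cont=11.5783 V=11.5891[EX]; j=1 S=76.2455 intr=2.8945 cont=5.0720 V=5.0720[hold]; j=2 S=86.0592 intr=0.0000 cont=1.3654 V=1.3654[hold]; j=3 S=97.1360 intr=0.0000 cont=0.1633 V=0.1633[hold]; j=4 S=109.6386 intr=0.0000 cont=0.0000 V=0.0000[hold]; j=5 S=123.7504 intr=0.0000 cont=0.0000 V=0.0000[hold]  S*(5)=67.5509
k=4: j=0 S=71.7666 intr=7.3734 cont=8.2319 V=8.2319[hold]; j=1 S=81.0038 intr=0.0000 cont=3.1674 V=3.1674[hold]; j=2 S=91.4300 intr=0.0000 cont=0.7486 V=0.7486[hold]; j=3 S=103.1981 intr=0.0000 cont=0.0796 V=0.0796[hold]; j=4 S=116.4809 intr=0.0000 cont=0.0000 V=0.0000[hold]  S*(4)=-
k=3: j=0 S=76.2455 intr=2.8945 cont=5.6254 V=5.6254[hold]; j=1 S=86.0592 intr=0.0000 cont=1.9250 V=1.9250[hold]; j=2 S=97.1360 intr=0.0000 cont=0.4053 V=0.4053[hold]; j=3 S=109.6386 intr=0.0000 cont=0.0388 V=0.0388[hold]  S*(3)=-
k=2: j=0 S=81.0038 intr=0.0000 cont=3.7222 V=3.7222[hold]; j=1 S=91.4300 intr=0.0000 cont=1.1446 V=1.1446[hold]; j=2 S=103.1981 intr=0.0000 cont=0.2173 V=0.2173[hold]  S*(2)=-
k=1: j=0 S=86.0592 intr=0.0000 cont=2.3971 V=2.3971[hold]; j=1 S=97.1360 intr=0.0000 cont=0.6685 V=0.6685[hold]  S*(1)=-
k=0: j=0 S=91.4300 intr=0.0000 cont=1.5088 V=1.5088[hold]  S*(0)=-

price = 1.5088
boundary = - - - - - 67.5509 63.5828 67.5509 71.7666
tree:
1.5088
2.3971 0.6685
3.7222 1.1446 0.2173
5.6254 1.9250 0.4053 0.0388
8.2319 3.1674 0.7486 0.0796 0.0000
11.5891 5.0720 1.3654 0.1633 0.0000 0.0000
15.5572 7.8447 2.4516 0.3350 0.0000 0.0000 0.0000
19.2922 11.5891 4.3119 0.6874 0.0000 0.0000 0.0000 0.0000
22.8078 15.5572 7.3734 1.4106 0.0000 0.0000 0.0000 0.0000 0.0000
26.1169 19.2922 11.5891 2.8945 0.0000 0.0000 0.0000 0.0000 0.0000 0.0000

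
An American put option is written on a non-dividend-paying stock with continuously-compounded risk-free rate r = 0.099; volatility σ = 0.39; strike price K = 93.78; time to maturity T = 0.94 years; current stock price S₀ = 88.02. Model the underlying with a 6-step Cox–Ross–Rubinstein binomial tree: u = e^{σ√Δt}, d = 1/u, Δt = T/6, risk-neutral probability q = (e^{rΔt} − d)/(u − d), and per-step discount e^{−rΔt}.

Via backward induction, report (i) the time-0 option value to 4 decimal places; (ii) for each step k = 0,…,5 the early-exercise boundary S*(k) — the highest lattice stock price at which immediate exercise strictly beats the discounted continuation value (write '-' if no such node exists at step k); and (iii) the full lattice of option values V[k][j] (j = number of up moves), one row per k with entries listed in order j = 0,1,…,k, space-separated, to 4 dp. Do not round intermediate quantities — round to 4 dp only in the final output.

price = 13.3143
boundary = - - 64.6399 55.3936 64.6399 75.4294
tree:
13.3143
20.0606 7.2885
29.1401 12.0162 3.0034
38.3864 19.1522 5.5791 0.6393
46.3100 29.1401 10.2140 1.3303 0.0000
53.1002 38.3864 18.3506 2.7681 0.0000 0.0000
58.9191 46.3100 29.1401 5.7600 0.0000 0.0000 0.0000

params: Δt=0.15667 u=1.16692 d=0.85696 q=0.51191 e^(-rΔt)=0.98461
t_6 payoffs: 58.9191 46.3100 29.1401 5.7600 0.0000 0.0000 0.0000
t_5: node(5,0) S=40.6798 payoff=53.1002 vs cont=51.6569 → 53.1002 [stop]  node(5,1) S=55.3936 payoff=38.3864 vs cont=36.9431 → 38.3864 [stop]  node(5,2) S=75.4294 payoff=18.3506 vs cont=16.9073 → 18.3506 [stop]  node(5,3) S=102.7122 payoff=0.0000 vs cont=2.7681 → 2.7681 [wait]  node(5,4) S=139.8630 payoff=0.0000 vs cont=0.0000 → 0.0000 [wait]  node(5,5) S=190.4513 payoff=0.0000 vs cont=0.0000 → 0.0000 [wait]  ⇒ S*(5)=75.4294
t_4: node(4,0) S=47.4700 payoff=46.3100 vs cont=44.8667 → 46.3100 [stop]  node(4,1) S=64.6399 payoff=29.1401 vs cont=27.6968 → 29.1401 [stop]  node(4,2) S=88.0200 payoff=5.7600 vs cont=10.2140 → 10.2140 [wait]  node(4,3) S=119.8567 payoff=0.0000 vs cont=1.3303 → 1.3303 [wait]  node(4,4) S=163.2087 payoff=0.0000 vs cont=0.0000 → 0.0000 [wait]  ⇒ S*(4)=64.6399
t_3: node(3,0) S=55.3936 payoff=38.3864 vs cont=36.9431 → 38.3864 [stop]  node(3,1) S=75.4294 payoff=18.3506 vs cont=19.1522 → 19.1522 [wait]  node(3,2) S=102.7122 payoff=0.0000 vs cont=5.5791 → 5.5791 [wait]  node(3,3) S=139.8630 payoff=0.0000 vs cont=0.6393 → 0.6393 [wait]  ⇒ S*(3)=55.3936
t_2: node(2,0) S=64.6399 payoff=29.1401 vs cont=28.1009 → 29.1401 [stop]  node(2,1) S=88.0200 payoff=5.7600 vs cont=12.0162 → 12.0162 [wait]  node(2,2) S=119.8567 payoff=0.0000 vs cont=3.0034 → 3.0034 [wait]  ⇒ S*(2)=64.6399
t_1: node(1,0) S=75.4294 payoff=18.3506 vs cont=20.0606 → 20.0606 [wait]  node(1,1) S=102.7122 payoff=0.0000 vs cont=7.2885 → 7.2885 [wait]  ⇒ S*(1)=-
t_0: node(0,0) S=88.0200 payoff=5.7600 vs cont=13.3143 → 13.3143 [wait]  ⇒ S*(0)=-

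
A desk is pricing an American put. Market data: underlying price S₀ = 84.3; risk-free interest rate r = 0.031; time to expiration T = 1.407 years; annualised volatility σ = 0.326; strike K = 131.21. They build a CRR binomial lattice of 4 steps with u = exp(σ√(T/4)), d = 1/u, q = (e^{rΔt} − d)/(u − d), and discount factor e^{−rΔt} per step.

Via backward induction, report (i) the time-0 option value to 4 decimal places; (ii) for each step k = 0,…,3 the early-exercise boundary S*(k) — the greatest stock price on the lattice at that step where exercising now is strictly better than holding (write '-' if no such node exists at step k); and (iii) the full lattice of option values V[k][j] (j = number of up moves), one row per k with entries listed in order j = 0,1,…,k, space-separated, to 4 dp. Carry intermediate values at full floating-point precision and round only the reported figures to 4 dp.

Δt=0.35175, u=1.21330, d=0.82420, q=0.47999, disc=e^(-rΔt)=0.98915
k=4 terminal: V=max(K-S,0) → 92.3098 73.9450 46.9100 7.1118 0.0000
k=3: j=0 S=47.1977 intr=84.0123 cont=82.5894 V=84.0123[EX]; j=1 S=69.4798 intr=61.7302 cont=60.3072 V=61.7302[EX]; j=2 S=102.2814 intr=28.9286 cont=27.5056 V=28.9286[EX]; j=3 S=150.5687 intr=0.0000 cont=3.6581 V=3.6581[hold]  S*(3)=102.2814
k=2: j=0 S=57.2650 intr=73.9450 cont=72.5220 V=73.9450[EX]; j=1 S=84.3000 intr=46.9100 cont=45.4870 V=46.9100[EX]; j=2 S=124.0982 intr=7.1118 cont=16.6168 V=16.6168[hold]  S*(2)=84.3000
k=1: j=0 S=69.4798 intr=61.7302 cont=60.3072 V=61.7302[EX]; j=1 S=102.2814 intr=28.9286 cont=32.0185 V=32.0185[hold]  S*(1)=69.4798
k=0: j=0 S=84.3000 intr=46.9100 cont=46.9541 V=46.9541[hold]  S*(0)=-

price = 46.9541
boundary = - 69.4798 84.3000 102.2814
tree:
46.9541
61.7302 32.0185
73.9450 46.9100 16.6168
84.0123 61.7302 28.9286 3.6581
92.3098 73.9450 46.9100 7.1118 0.0000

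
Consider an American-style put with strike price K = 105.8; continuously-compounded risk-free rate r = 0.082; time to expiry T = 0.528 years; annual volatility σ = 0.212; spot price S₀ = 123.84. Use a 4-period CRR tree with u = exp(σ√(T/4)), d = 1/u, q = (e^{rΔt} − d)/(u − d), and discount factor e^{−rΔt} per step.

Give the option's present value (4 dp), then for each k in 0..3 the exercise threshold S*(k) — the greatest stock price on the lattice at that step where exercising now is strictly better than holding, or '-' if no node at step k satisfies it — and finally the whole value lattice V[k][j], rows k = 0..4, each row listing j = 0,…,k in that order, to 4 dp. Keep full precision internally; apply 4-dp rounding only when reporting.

Δt=0.13200, u=1.08007, d=0.92587, q=0.55133, disc=e^(-rΔt)=0.98923
k=4 terminal: V=max(K-S,0) → 14.7966 0.0000 0.0000 0.0000 0.0000
k=3: j=0 S=98.2898 intr=7.5102 cont=6.5673 V=7.5102[EX]; j=1 S=114.6595 intr=0.0000 cont=0.0000 V=0.0000[hold]; j=2 S=133.7555 intr=0.0000 cont=0.0000 V=0.0000[hold]; j=3 S=156.0319 intr=0.0000 cont=0.0000 V=0.0000[hold]  S*(3)=98.2898
k=2: j=0 S=106.1596 intr=0.0000 cont=3.3333 V=3.3333[hold]; j=1 S=123.8400 intr=0.0000 cont=0.0000 V=0.0000[hold]; j=2 S=144.4650 intr=0.0000 cont=0.0000 V=0.0000[hold]  S*(2)=-
k=1: j=0 S=114.6595 intr=0.0000 cont=1.4795 V=1.4795[hold]; j=1 S=133.7555 intr=0.0000 cont=0.0000 V=0.0000[hold]  S*(1)=-
k=0: j=0 S=123.8400 intr=0.0000 cont=0.6566 V=0.6566[hold]  S*(0)=-

price = 0.6566
boundary = - - - 98.2898
tree:
0.6566
1.4795 0.0000
3.3333 0.0000 0.0000
7.5102 0.0000 0.0000 0.0000
14.7966 0.0000 0.0000 0.0000 0.0000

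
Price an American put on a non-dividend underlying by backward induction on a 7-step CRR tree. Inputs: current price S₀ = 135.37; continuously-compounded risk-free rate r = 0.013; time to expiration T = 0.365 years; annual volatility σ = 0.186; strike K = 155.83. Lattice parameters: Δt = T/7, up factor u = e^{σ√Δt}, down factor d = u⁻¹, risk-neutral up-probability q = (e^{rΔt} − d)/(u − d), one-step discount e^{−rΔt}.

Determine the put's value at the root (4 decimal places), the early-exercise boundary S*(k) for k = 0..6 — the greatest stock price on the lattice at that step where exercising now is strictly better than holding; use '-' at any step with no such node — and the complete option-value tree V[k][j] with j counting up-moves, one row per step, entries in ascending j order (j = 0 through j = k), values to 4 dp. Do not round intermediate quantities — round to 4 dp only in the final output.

price = 20.8820
boundary = - 129.7409 124.3458 129.7409 135.3700 141.2434 147.3716
tree:
20.8820
26.0891 15.6482
31.4842 20.6073 10.6578
36.6549 26.0891 15.0955 6.1876
41.6106 31.4842 20.4600 9.6946 2.6518
46.3603 36.6549 26.0891 14.5866 4.7640 0.5208
50.9124 41.6106 31.4842 20.4600 8.4584 1.0369 0.0000
55.2752 46.3603 36.6549 26.0891 14.5866 2.0643 0.0000 0.0000

params: Δt=0.05214 u=1.04339 d=0.95842 q=0.49736 e^(-rΔt)=0.99932
t_7 payoffs: 55.2752 46.3603 36.6549 26.0891 14.5866 2.0643 0.0000 0.0000
t_6: node(6,0) S=104.9176 payoff=50.9124 vs cont=50.8068 → 50.9124 [stop]  node(6,1) S=114.2194 payoff=41.6106 vs cont=41.5050 → 41.6106 [stop]  node(6,2) S=124.3458 payoff=31.4842 vs cont=31.3786 → 31.4842 [stop]  node(6,3) S=135.3700 payoff=20.4600 vs cont=20.3544 → 20.4600 [stop]  node(6,4) S=147.3716 payoff=8.4584 vs cont=8.3528 → 8.4584 [stop]  node(6,5) S=160.4372 payoff=0.0000 vs cont=1.0369 → 1.0369 [wait]  node(6,6) S=174.6612 payoff=0.0000 vs cont=0.0000 → 0.0000 [wait]  ⇒ S*(6)=147.3716
t_5: node(5,0) S=109.4697 payoff=46.3603 vs cont=46.2547 → 46.3603 [stop]  node(5,1) S=119.1751 payoff=36.6549 vs cont=36.5493 → 36.6549 [stop]  node(5,2) S=129.7409 payoff=26.0891 vs cont=25.9836 → 26.0891 [stop]  node(5,3) S=141.2434 payoff=14.5866 vs cont=14.4810 → 14.5866 [stop]  node(5,4) S=153.7657 payoff=2.0643 vs cont=4.7640 → 4.7640 [wait]  node(5,5) S=167.3982 payoff=0.0000 vs cont=0.5208 → 0.5208 [wait]  ⇒ S*(5)=141.2434
t_4: node(4,0) S=114.2194 payoff=41.6106 vs cont=41.5050 → 41.6106 [stop]  node(4,1) S=124.3458 payoff=31.4842 vs cont=31.3786 → 31.4842 [stop]  node(4,2) S=135.3700 payoff=20.4600 vs cont=20.3544 → 20.4600 [stop]  node(4,3) S=147.3716 payoff=8.4584 vs cont=9.6946 → 9.6946 [wait]  node(4,4) S=160.4372 payoff=0.0000 vs cont=2.6518 → 2.6518 [wait]  ⇒ S*(4)=135.3700
t_3: node(3,0) S=119.1751 payoff=36.6549 vs cont=36.5493 → 36.6549 [stop]  node(3,1) S=129.7409 payoff=26.0891 vs cont=25.9836 → 26.0891 [stop]  node(3,2) S=141.2434 payoff=14.5866 vs cont=15.0955 → 15.0955 [wait]  node(3,3) S=153.7657 payoff=2.0643 vs cont=6.1876 → 6.1876 [wait]  ⇒ S*(3)=129.7409
t_2: node(2,0) S=124.3458 payoff=31.4842 vs cont=31.3786 → 31.4842 [stop]  node(2,1) S=135.3700 payoff=20.4600 vs cont=20.6073 → 20.6073 [wait]  node(2,2) S=147.3716 payoff=8.4584 vs cont=10.6578 → 10.6578 [wait]  ⇒ S*(2)=124.3458
t_1: node(1,0) S=129.7409 payoff=26.0891 vs cont=26.0568 → 26.0891 [stop]  node(1,1) S=141.2434 payoff=14.5866 vs cont=15.6482 → 15.6482 [wait]  ⇒ S*(1)=129.7409
t_0: node(0,0) S=135.3700 payoff=20.4600 vs cont=20.8820 → 20.8820 [wait]  ⇒ S*(0)=-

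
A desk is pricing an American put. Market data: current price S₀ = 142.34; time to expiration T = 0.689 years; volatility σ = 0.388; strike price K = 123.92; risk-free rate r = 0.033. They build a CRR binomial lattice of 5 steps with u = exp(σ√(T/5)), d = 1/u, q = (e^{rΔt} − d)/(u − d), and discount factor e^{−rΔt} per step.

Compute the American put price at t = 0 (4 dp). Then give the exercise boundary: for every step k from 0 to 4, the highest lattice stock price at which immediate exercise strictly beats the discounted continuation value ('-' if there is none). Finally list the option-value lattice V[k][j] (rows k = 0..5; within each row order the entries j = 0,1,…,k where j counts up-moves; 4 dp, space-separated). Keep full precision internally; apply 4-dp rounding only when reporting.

price = 7.9276
boundary = - - - 92.3998 106.7144
tree:
7.9276
12.9824 2.5229
20.6568 4.7859 0.0935
31.5202 9.0759 0.1806 0.0000
43.9146 17.2056 0.3487 0.0000 0.0000
54.6465 31.5202 0.6734 0.0000 0.0000 0.0000

Δt=0.13780, u=1.15492, d=0.86586, q=0.47982, disc=e^(-rΔt)=0.99546
k=5 terminal: V=max(K-S,0) → 54.6465 31.5202 0.6734 0.0000 0.0000 0.0000
k=4: j=0 S=80.0054 intr=43.9146 cont=43.3524 V=43.9146[EX]; j=1 S=106.7144 intr=17.2056 cont=16.6433 V=17.2056[EX]; j=2 S=142.3400 intr=0.0000 cont=0.3487 V=0.3487[hold]; j=3 S=189.8588 intr=0.0000 cont=0.0000 V=0.0000[hold]; j=4 S=253.2414 intr=0.0000 cont=0.0000 V=0.0000[hold]  S*(4)=106.7144
k=3: j=0 S=92.3998 intr=31.5202 cont=30.9579 V=31.5202[EX]; j=1 S=123.2466 intr=0.6734 cont=9.0759 V=9.0759[hold]; j=2 S=164.3913 intr=0.0000 cont=0.1806 V=0.1806[hold]; j=3 S=219.2718 intr=0.0000 cont=0.0000 V=0.0000[hold]  S*(3)=92.3998
k=2: j=0 S=106.7144 intr=17.2056 cont=20.6568 V=20.6568[hold]; j=1 S=142.3400 intr=0.0000 cont=4.7859 V=4.7859[hold]; j=2 S=189.8588 intr=0.0000 cont=0.0935 V=0.0935[hold]  S*(2)=-
k=1: j=0 S=123.2466 intr=0.6734 cont=12.9824 V=12.9824[hold]; j=1 S=164.3913 intr=0.0000 cont=2.5229 V=2.5229[hold]  S*(1)=-
k=0: j=0 S=142.3400 intr=0.0000 cont=7.9276 V=7.9276[hold]  S*(0)=-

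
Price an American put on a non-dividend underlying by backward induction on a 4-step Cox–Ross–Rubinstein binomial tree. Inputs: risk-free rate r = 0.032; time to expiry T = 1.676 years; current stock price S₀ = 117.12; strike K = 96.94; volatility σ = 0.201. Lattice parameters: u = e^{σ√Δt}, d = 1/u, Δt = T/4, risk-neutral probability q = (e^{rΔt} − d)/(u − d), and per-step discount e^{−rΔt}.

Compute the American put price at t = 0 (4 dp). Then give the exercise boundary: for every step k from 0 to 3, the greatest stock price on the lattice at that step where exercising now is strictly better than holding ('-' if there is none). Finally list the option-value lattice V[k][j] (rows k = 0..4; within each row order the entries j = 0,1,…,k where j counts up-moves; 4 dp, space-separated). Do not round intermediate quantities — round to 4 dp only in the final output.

params: Δt=0.41900 u=1.13895 d=0.87800 q=0.51925 e^(-rΔt)=0.98668
t_4 payoffs: 27.3397 6.6539 0.0000 0.0000 0.0000
t_3: node(3,0) S=79.2713 payoff=17.6687 vs cont=16.3776 → 17.6687 [stop]  node(3,1) S=102.8315 payoff=0.0000 vs cont=3.1563 → 3.1563 [wait]  node(3,2) S=133.3939 payoff=0.0000 vs cont=0.0000 → 0.0000 [wait]  node(3,3) S=173.0399 payoff=0.0000 vs cont=0.0000 → 0.0000 [wait]  ⇒ S*(3)=79.2713
t_2: node(2,0) S=90.2861 payoff=6.6539 vs cont=9.9982 → 9.9982 [wait]  node(2,1) S=117.1200 payoff=0.0000 vs cont=1.4972 → 1.4972 [wait]  node(2,2) S=151.9292 payoff=0.0000 vs cont=0.0000 → 0.0000 [wait]  ⇒ S*(2)=-
t_1: node(1,0) S=102.8315 payoff=0.0000 vs cont=5.5097 → 5.5097 [wait]  node(1,1) S=133.3939 payoff=0.0000 vs cont=0.7102 → 0.7102 [wait]  ⇒ S*(1)=-
t_0: node(0,0) S=117.1200 payoff=0.0000 vs cont=2.9774 → 2.9774 [wait]  ⇒ S*(0)=-

price = 2.9774
boundary = - - - 79.2713
tree:
2.9774
5.5097 0.7102
9.9982 1.4972 0.0000
17.6687 3.1563 0.0000 0.0000
27.3397 6.6539 0.0000 0.0000 0.0000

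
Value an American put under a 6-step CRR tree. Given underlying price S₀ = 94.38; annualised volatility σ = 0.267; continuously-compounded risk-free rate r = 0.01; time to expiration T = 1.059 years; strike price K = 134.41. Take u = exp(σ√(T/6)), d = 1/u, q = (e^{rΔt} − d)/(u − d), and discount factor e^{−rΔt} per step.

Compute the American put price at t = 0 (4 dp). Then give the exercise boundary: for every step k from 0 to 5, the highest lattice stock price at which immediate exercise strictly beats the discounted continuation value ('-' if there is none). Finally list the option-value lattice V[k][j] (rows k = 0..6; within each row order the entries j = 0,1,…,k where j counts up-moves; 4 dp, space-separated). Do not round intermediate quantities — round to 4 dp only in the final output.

Δt=0.17650  u=1.11871  d=0.89389  q=0.47984  discount=0.99824
step 6 (expiry): payoffs max(K−S,0) = 86.2611 74.1516 58.9966 40.0300 16.2933 0.0000 0.0000
step 5: (k=5,j=0): S=53.8644, (K−S)⁺=80.5456, hold=80.3085 ⇒ V=80.5456 exercise | (k=5,j=1): S=67.4114, (K−S)⁺=66.9986, hold=66.7616 ⇒ V=66.9986 exercise | (k=5,j=2): S=84.3654, (K−S)⁺=50.0446, hold=49.8076 ⇒ V=50.0446 exercise | (k=5,j=3): S=105.5834, (K−S)⁺=28.8266, hold=28.5896 ⇒ V=28.8266 exercise | (k=5,j=4): S=132.1377, (K−S)⁺=2.2723, hold=8.4601 ⇒ V=8.4601 continue | (k=5,j=5): S=165.3704, (K−S)⁺=0.0000, hold=0.0000 ⇒ V=0.0000 continue  boundary S*=105.5834
step 4: (k=4,j=0): S=60.2584, (K−S)⁺=74.1516, hold=73.9146 ⇒ V=74.1516 exercise | (k=4,j=1): S=75.4134, (K−S)⁺=58.9966, hold=58.7595 ⇒ V=58.9966 exercise | (k=4,j=2): S=94.3800, (K−S)⁺=40.0300, hold=39.7930 ⇒ V=40.0300 exercise | (k=4,j=3): S=118.1167, (K−S)⁺=16.2933, hold=19.0203 ⇒ V=19.0203 continue | (k=4,j=4): S=147.8231, (K−S)⁺=0.0000, hold=4.3928 ⇒ V=4.3928 continue  boundary S*=94.3800
step 3: (k=3,j=0): S=67.4114, (K−S)⁺=66.9986, hold=66.7616 ⇒ V=66.9986 exercise | (k=3,j=1): S=84.3654, (K−S)⁺=50.0446, hold=49.8076 ⇒ V=50.0446 exercise | (k=3,j=2): S=105.5834, (K−S)⁺=28.8266, hold=29.8958 ⇒ V=29.8958 continue | (k=3,j=3): S=132.1377, (K−S)⁺=2.2723, hold=11.9802 ⇒ V=11.9802 continue  boundary S*=84.3654
step 2: (k=2,j=0): S=75.4134, (K−S)⁺=58.9966, hold=58.7595 ⇒ V=58.9966 exercise | (k=2,j=1): S=94.3800, (K−S)⁺=40.0300, hold=40.3051 ⇒ V=40.3051 continue | (k=2,j=2): S=118.1167, (K−S)⁺=16.2933, hold=21.2615 ⇒ V=21.2615 continue  boundary S*=75.4134
step 1: (k=1,j=0): S=84.3654, (K−S)⁺=50.0446, hold=49.9393 ⇒ V=50.0446 exercise | (k=1,j=1): S=105.5834, (K−S)⁺=28.8266, hold=31.1122 ⇒ V=31.1122 continue  boundary S*=84.3654
step 0: (k=0,j=0): S=94.3800, (K−S)⁺=40.0300, hold=40.8878 ⇒ V=40.8878 continue  boundary S*=-

price = 40.8878
boundary = - 84.3654 75.4134 84.3654 94.3800 105.5834
tree:
40.8878
50.0446 31.1122
58.9966 40.3051 21.2615
66.9986 50.0446 29.8958 11.9802
74.1516 58.9966 40.0300 19.0203 4.3928
80.5456 66.9986 50.0446 28.8266 8.4601 0.0000
86.2611 74.1516 58.9966 40.0300 16.2933 0.0000 0.0000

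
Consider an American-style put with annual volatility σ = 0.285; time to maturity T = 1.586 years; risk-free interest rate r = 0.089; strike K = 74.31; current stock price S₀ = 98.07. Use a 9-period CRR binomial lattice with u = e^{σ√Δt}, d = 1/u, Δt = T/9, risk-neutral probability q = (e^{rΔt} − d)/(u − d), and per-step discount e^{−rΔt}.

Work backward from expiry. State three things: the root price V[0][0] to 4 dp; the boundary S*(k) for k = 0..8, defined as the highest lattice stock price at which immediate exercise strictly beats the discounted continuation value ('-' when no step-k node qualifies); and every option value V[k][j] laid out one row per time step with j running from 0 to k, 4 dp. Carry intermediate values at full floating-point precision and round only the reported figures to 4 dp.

Δt=0.17622, u=1.12709, d=0.88724, q=0.53603, disc=e^(-rΔt)=0.98444
k=9 terminal: V=max(K-S,0) → 40.8977 31.8652 20.3910 5.8149 0.0000 0.0000 0.0000 0.0000 0.0000 0.0000
k=8: j=0 S=37.6587 intr=36.6513 cont=35.4949 V=36.6513[EX]; j=1 S=47.8391 intr=26.4709 cont=25.3145 V=26.4709[EX]; j=2 S=60.7716 intr=13.5384 cont=12.3820 V=13.5384[EX]; j=3 S=77.2002 intr=0.0000 cont=2.6559 V=2.6559[hold]; j=4 S=98.0700 intr=0.0000 cont=0.0000 V=0.0000[hold]; j=5 S=124.5816 intr=0.0000 cont=0.0000 V=0.0000[hold]; j=6 S=158.2601 intr=0.0000 cont=0.0000 V=0.0000[hold]; j=7 S=201.0431 intr=0.0000 cont=0.0000 V=0.0000[hold]; j=8 S=255.3918 intr=0.0000 cont=0.0000 V=0.0000[hold]  S*(8)=60.7716
k=7: j=0 S=42.4448 intr=31.8652 cont=30.7089 V=31.8652[EX]; j=1 S=53.9190 intr=20.3910 cont=19.2346 V=20.3910[EX]; j=2 S=68.4951 intr=5.8149 cont=7.5852 V=7.5852[hold]; j=3 S=87.0116 intr=0.0000 cont=1.2131 V=1.2131[hold]; j=4 S=110.5338 intr=0.0000 cont=0.0000 V=0.0000[hold]; j=5 S=140.4147 intr=0.0000 cont=0.0000 V=0.0000[hold]; j=6 S=178.3735 intr=0.0000 cont=0.0000 V=0.0000[hold]; j=7 S=226.5938 intr=0.0000 cont=0.0000 V=0.0000[hold]  S*(7)=53.9190
k=6: j=0 S=47.8391 intr=26.4709 cont=25.3145 V=26.4709[EX]; j=1 S=60.7716 intr=13.5384 cont=13.3162 V=13.5384[EX]; j=2 S=77.2002 intr=0.0000 cont=4.1047 V=4.1047[hold]; j=3 S=98.0700 intr=0.0000 cont=0.5541 V=0.5541[hold]; j=4 S=124.5816 intr=0.0000 cont=0.0000 V=0.0000[hold]; j=5 S=158.2601 intr=0.0000 cont=0.0000 V=0.0000[hold]; j=6 S=201.0431 intr=0.0000 cont=0.0000 V=0.0000[hold]  S*(6)=60.7716
k=5: j=0 S=53.9190 intr=20.3910 cont=19.2346 V=20.3910[EX]; j=1 S=68.4951 intr=5.8149 cont=8.3496 V=8.3496[hold]; j=2 S=87.0116 intr=0.0000 cont=2.1672 V=2.1672[hold]; j=3 S=110.5338 intr=0.0000 cont=0.2531 V=0.2531[hold]; j=4 S=140.4147 intr=0.0000 cont=0.0000 V=0.0000[hold]; j=5 S=178.3735 intr=0.0000 cont=0.0000 V=0.0000[hold]  S*(5)=53.9190
k=4: j=0 S=60.7716 intr=13.5384 cont=13.7196 V=13.7196[hold]; j=1 S=77.2002 intr=0.0000 cont=4.9573 V=4.9573[hold]; j=2 S=98.0700 intr=0.0000 cont=1.1234 V=1.1234[hold]; j=3 S=124.5816 intr=0.0000 cont=0.1156 V=0.1156[hold]; j=4 S=158.2601 intr=0.0000 cont=0.0000 V=0.0000[hold]  S*(4)=-
k=3: j=0 S=68.4951 intr=5.8149 cont=8.8823 V=8.8823[hold]; j=1 S=87.0116 intr=0.0000 cont=2.8570 V=2.8570[hold]; j=2 S=110.5338 intr=0.0000 cont=0.5741 V=0.5741[hold]; j=3 S=140.4147 intr=0.0000 cont=0.0528 V=0.0528[hold]  S*(3)=-
k=2: j=0 S=77.2002 intr=0.0000 cont=5.5646 V=5.5646[hold]; j=1 S=98.0700 intr=0.0000 cont=1.6079 V=1.6079[hold]; j=2 S=124.5816 intr=0.0000 cont=0.2901 V=0.2901[hold]  S*(2)=-
k=1: j=0 S=87.0116 intr=0.0000 cont=3.3901 V=3.3901[hold]; j=1 S=110.5338 intr=0.0000 cont=0.8875 V=0.8875[hold]  S*(1)=-
k=0: j=0 S=98.0700 intr=0.0000 cont=2.0167 V=2.0167[hold]  S*(0)=-

price = 2.0167
boundary = - - - - - 53.9190 60.7716 53.9190 60.7716
tree:
2.0167
3.3901 0.8875
5.5646 1.6079 0.2901
8.8823 2.8570 0.5741 0.0528
13.7196 4.9573 1.1234 0.1156 0.0000
20.3910 8.3496 2.1672 0.2531 0.0000 0.0000
26.4709 13.5384 4.1047 0.5541 0.0000 0.0000 0.0000
31.8652 20.3910 7.5852 1.2131 0.0000 0.0000 0.0000 0.0000
36.6513 26.4709 13.5384 2.6559 0.0000 0.0000 0.0000 0.0000 0.0000
40.8977 31.8652 20.3910 5.8149 0.0000 0.0000 0.0000 0.0000 0.0000 0.0000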